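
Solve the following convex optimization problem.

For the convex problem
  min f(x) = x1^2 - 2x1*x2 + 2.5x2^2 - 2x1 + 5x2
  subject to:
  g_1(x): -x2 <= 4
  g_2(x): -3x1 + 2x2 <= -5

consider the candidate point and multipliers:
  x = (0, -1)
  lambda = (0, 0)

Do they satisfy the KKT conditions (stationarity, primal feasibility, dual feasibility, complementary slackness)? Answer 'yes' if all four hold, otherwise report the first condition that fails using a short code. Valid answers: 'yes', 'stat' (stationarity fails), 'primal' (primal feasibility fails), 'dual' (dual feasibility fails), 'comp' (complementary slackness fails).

Gradient of f: grad f(x) = Q x + c = (0, 0)
Constraint values g_i(x) = a_i^T x - b_i:
  g_1((0, -1)) = -3
  g_2((0, -1)) = 3
Stationarity residual: grad f(x) + sum_i lambda_i a_i = (0, 0)
  -> stationarity OK
Primal feasibility (all g_i <= 0): FAILS
Dual feasibility (all lambda_i >= 0): OK
Complementary slackness (lambda_i * g_i(x) = 0 for all i): OK

Verdict: the first failing condition is primal_feasibility -> primal.

primal


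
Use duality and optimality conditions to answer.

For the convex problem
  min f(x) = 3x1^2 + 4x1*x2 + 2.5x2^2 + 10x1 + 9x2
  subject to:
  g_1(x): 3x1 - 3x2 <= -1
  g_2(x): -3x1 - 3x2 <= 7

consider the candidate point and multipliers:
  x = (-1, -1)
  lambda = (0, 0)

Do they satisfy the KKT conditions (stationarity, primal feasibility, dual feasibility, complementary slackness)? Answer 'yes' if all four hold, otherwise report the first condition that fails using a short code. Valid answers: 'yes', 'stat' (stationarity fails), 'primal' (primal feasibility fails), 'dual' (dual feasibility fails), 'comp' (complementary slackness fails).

Gradient of f: grad f(x) = Q x + c = (0, 0)
Constraint values g_i(x) = a_i^T x - b_i:
  g_1((-1, -1)) = 1
  g_2((-1, -1)) = -1
Stationarity residual: grad f(x) + sum_i lambda_i a_i = (0, 0)
  -> stationarity OK
Primal feasibility (all g_i <= 0): FAILS
Dual feasibility (all lambda_i >= 0): OK
Complementary slackness (lambda_i * g_i(x) = 0 for all i): OK

Verdict: the first failing condition is primal_feasibility -> primal.

primal


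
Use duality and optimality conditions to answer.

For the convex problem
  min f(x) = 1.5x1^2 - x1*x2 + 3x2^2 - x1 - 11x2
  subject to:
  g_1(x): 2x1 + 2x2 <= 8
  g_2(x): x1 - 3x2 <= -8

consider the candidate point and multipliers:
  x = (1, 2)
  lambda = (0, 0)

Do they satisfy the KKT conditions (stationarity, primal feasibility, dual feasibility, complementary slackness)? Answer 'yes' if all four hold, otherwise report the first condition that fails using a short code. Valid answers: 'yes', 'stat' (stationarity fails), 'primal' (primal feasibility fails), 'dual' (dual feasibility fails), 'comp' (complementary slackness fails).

Gradient of f: grad f(x) = Q x + c = (0, 0)
Constraint values g_i(x) = a_i^T x - b_i:
  g_1((1, 2)) = -2
  g_2((1, 2)) = 3
Stationarity residual: grad f(x) + sum_i lambda_i a_i = (0, 0)
  -> stationarity OK
Primal feasibility (all g_i <= 0): FAILS
Dual feasibility (all lambda_i >= 0): OK
Complementary slackness (lambda_i * g_i(x) = 0 for all i): OK

Verdict: the first failing condition is primal_feasibility -> primal.

primal


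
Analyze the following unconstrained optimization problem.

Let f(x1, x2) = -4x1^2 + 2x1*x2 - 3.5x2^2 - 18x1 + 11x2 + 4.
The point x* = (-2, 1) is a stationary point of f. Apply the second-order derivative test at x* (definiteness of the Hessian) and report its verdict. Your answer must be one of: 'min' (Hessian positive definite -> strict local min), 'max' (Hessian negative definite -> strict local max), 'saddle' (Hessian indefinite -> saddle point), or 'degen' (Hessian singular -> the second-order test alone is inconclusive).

Compute the Hessian H = grad^2 f:
  H = [[-8, 2], [2, -7]]
Verify stationarity: grad f(x*) = H x* + g = (0, 0).
Eigenvalues of H: -9.5616, -5.4384.
Both eigenvalues < 0, so H is negative definite -> x* is a strict local max.

max


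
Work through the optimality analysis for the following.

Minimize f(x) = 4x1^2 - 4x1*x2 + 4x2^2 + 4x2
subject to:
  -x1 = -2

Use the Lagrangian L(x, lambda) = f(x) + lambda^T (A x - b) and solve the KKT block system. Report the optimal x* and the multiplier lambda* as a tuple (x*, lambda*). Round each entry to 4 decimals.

Form the Lagrangian:
  L(x, lambda) = (1/2) x^T Q x + c^T x + lambda^T (A x - b)
Stationarity (grad_x L = 0): Q x + c + A^T lambda = 0.
Primal feasibility: A x = b.

This gives the KKT block system:
  [ Q   A^T ] [ x     ]   [-c ]
  [ A    0  ] [ lambda ] = [ b ]

Solving the linear system:
  x*      = (2, 0.5)
  lambda* = (14)
  f(x*)   = 15

x* = (2, 0.5), lambda* = (14)


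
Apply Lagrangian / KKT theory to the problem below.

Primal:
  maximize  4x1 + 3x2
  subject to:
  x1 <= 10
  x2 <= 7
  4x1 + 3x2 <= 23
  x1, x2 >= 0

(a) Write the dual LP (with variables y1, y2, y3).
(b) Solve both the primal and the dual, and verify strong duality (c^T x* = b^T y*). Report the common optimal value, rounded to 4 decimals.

The standard primal-dual pair for 'max c^T x s.t. A x <= b, x >= 0' is:
  Dual:  min b^T y  s.t.  A^T y >= c,  y >= 0.

So the dual LP is:
  minimize  10y1 + 7y2 + 23y3
  subject to:
    y1 + 4y3 >= 4
    y2 + 3y3 >= 3
    y1, y2, y3 >= 0

Solving the primal: x* = (5.75, 0).
  primal value c^T x* = 23.
Solving the dual: y* = (0, 0, 1).
  dual value b^T y* = 23.
Strong duality: c^T x* = b^T y*. Confirmed.

23


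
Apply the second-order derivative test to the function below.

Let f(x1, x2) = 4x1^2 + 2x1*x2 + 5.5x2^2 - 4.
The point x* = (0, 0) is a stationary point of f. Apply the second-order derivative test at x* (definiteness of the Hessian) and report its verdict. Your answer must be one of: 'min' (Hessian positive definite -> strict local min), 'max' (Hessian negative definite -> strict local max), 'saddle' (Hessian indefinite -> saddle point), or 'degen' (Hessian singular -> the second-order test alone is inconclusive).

Compute the Hessian H = grad^2 f:
  H = [[8, 2], [2, 11]]
Verify stationarity: grad f(x*) = H x* + g = (0, 0).
Eigenvalues of H: 7, 12.
Both eigenvalues > 0, so H is positive definite -> x* is a strict local min.

min


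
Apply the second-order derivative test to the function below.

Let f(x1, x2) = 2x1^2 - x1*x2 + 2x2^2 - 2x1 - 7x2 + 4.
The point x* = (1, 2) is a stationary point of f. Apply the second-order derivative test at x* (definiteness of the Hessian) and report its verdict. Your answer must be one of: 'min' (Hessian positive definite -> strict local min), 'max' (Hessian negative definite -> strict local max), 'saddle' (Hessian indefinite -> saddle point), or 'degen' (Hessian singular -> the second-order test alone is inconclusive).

Compute the Hessian H = grad^2 f:
  H = [[4, -1], [-1, 4]]
Verify stationarity: grad f(x*) = H x* + g = (0, 0).
Eigenvalues of H: 3, 5.
Both eigenvalues > 0, so H is positive definite -> x* is a strict local min.

min


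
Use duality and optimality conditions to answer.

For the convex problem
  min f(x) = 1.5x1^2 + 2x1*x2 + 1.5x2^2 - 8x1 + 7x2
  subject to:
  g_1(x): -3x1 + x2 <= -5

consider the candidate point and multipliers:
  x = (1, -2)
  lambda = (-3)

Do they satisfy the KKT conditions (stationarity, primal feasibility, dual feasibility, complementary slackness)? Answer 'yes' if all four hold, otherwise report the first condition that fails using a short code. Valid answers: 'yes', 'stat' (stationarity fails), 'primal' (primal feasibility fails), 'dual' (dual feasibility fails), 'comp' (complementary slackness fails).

Gradient of f: grad f(x) = Q x + c = (-9, 3)
Constraint values g_i(x) = a_i^T x - b_i:
  g_1((1, -2)) = 0
Stationarity residual: grad f(x) + sum_i lambda_i a_i = (0, 0)
  -> stationarity OK
Primal feasibility (all g_i <= 0): OK
Dual feasibility (all lambda_i >= 0): FAILS
Complementary slackness (lambda_i * g_i(x) = 0 for all i): OK

Verdict: the first failing condition is dual_feasibility -> dual.

dual


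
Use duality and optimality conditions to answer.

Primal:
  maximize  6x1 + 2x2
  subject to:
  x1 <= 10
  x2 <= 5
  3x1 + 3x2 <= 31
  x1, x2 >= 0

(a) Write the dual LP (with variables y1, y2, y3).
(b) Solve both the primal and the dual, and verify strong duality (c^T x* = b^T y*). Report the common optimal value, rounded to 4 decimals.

The standard primal-dual pair for 'max c^T x s.t. A x <= b, x >= 0' is:
  Dual:  min b^T y  s.t.  A^T y >= c,  y >= 0.

So the dual LP is:
  minimize  10y1 + 5y2 + 31y3
  subject to:
    y1 + 3y3 >= 6
    y2 + 3y3 >= 2
    y1, y2, y3 >= 0

Solving the primal: x* = (10, 0.3333).
  primal value c^T x* = 60.6667.
Solving the dual: y* = (4, 0, 0.6667).
  dual value b^T y* = 60.6667.
Strong duality: c^T x* = b^T y*. Confirmed.

60.6667


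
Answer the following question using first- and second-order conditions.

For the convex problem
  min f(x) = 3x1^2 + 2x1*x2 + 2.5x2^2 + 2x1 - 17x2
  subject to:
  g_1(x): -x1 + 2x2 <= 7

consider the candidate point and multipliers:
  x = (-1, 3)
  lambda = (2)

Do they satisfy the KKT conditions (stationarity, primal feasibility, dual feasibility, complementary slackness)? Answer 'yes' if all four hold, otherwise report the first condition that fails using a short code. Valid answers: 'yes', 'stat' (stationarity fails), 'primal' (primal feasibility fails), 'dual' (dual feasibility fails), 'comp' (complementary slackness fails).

Gradient of f: grad f(x) = Q x + c = (2, -4)
Constraint values g_i(x) = a_i^T x - b_i:
  g_1((-1, 3)) = 0
Stationarity residual: grad f(x) + sum_i lambda_i a_i = (0, 0)
  -> stationarity OK
Primal feasibility (all g_i <= 0): OK
Dual feasibility (all lambda_i >= 0): OK
Complementary slackness (lambda_i * g_i(x) = 0 for all i): OK

Verdict: yes, KKT holds.

yes


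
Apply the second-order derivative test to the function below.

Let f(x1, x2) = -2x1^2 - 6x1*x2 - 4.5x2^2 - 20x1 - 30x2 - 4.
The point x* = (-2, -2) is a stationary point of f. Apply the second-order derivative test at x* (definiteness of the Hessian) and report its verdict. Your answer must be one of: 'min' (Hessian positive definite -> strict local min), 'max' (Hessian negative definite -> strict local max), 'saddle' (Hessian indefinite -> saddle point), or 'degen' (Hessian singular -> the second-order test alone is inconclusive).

Compute the Hessian H = grad^2 f:
  H = [[-4, -6], [-6, -9]]
Verify stationarity: grad f(x*) = H x* + g = (0, 0).
Eigenvalues of H: -13, 0.
H has a zero eigenvalue (singular; negative semidefinite but not definite), so H is neither positive definite, negative definite, nor indefinite. The second-order test alone is inconclusive -> degen.
(Indeed, f is constant along the null direction of H through x*, so x* is not a strict local extremum.)

degen


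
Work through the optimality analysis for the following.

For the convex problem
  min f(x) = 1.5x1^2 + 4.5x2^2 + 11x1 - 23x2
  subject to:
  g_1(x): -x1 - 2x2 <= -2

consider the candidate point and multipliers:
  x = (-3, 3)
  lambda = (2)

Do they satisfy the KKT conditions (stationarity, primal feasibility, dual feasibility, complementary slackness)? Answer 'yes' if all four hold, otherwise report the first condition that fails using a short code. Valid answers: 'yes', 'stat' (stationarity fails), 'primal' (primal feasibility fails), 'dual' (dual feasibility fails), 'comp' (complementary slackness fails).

Gradient of f: grad f(x) = Q x + c = (2, 4)
Constraint values g_i(x) = a_i^T x - b_i:
  g_1((-3, 3)) = -1
Stationarity residual: grad f(x) + sum_i lambda_i a_i = (0, 0)
  -> stationarity OK
Primal feasibility (all g_i <= 0): OK
Dual feasibility (all lambda_i >= 0): OK
Complementary slackness (lambda_i * g_i(x) = 0 for all i): FAILS

Verdict: the first failing condition is complementary_slackness -> comp.

comp


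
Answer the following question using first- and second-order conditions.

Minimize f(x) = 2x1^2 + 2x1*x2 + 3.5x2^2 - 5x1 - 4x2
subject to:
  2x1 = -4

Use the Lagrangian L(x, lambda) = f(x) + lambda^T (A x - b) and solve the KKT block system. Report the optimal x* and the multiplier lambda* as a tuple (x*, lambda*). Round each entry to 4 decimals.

Form the Lagrangian:
  L(x, lambda) = (1/2) x^T Q x + c^T x + lambda^T (A x - b)
Stationarity (grad_x L = 0): Q x + c + A^T lambda = 0.
Primal feasibility: A x = b.

This gives the KKT block system:
  [ Q   A^T ] [ x     ]   [-c ]
  [ A    0  ] [ lambda ] = [ b ]

Solving the linear system:
  x*      = (-2, 1.1429)
  lambda* = (5.3571)
  f(x*)   = 13.4286

x* = (-2, 1.1429), lambda* = (5.3571)


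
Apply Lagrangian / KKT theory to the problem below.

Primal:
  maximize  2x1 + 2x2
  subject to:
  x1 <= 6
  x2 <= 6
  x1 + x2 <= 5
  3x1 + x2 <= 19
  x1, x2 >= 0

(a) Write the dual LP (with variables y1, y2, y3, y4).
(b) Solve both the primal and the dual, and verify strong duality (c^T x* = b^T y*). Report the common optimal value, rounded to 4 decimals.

The standard primal-dual pair for 'max c^T x s.t. A x <= b, x >= 0' is:
  Dual:  min b^T y  s.t.  A^T y >= c,  y >= 0.

So the dual LP is:
  minimize  6y1 + 6y2 + 5y3 + 19y4
  subject to:
    y1 + y3 + 3y4 >= 2
    y2 + y3 + y4 >= 2
    y1, y2, y3, y4 >= 0

Solving the primal: x* = (5, 0).
  primal value c^T x* = 10.
Solving the dual: y* = (0, 0, 2, 0).
  dual value b^T y* = 10.
Strong duality: c^T x* = b^T y*. Confirmed.

10


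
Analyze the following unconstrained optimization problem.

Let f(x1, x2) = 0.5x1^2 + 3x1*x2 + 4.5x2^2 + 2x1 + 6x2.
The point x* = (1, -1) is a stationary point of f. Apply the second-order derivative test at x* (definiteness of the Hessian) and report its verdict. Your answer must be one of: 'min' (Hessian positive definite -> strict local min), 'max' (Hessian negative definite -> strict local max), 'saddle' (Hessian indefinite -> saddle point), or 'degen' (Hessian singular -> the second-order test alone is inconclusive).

Compute the Hessian H = grad^2 f:
  H = [[1, 3], [3, 9]]
Verify stationarity: grad f(x*) = H x* + g = (0, 0).
Eigenvalues of H: 0, 10.
H has a zero eigenvalue (singular; positive semidefinite but not definite), so H is neither positive definite, negative definite, nor indefinite. The second-order test alone is inconclusive -> degen.
(Indeed, f is constant along the null direction of H through x*, so x* is not a strict local extremum.)

degen


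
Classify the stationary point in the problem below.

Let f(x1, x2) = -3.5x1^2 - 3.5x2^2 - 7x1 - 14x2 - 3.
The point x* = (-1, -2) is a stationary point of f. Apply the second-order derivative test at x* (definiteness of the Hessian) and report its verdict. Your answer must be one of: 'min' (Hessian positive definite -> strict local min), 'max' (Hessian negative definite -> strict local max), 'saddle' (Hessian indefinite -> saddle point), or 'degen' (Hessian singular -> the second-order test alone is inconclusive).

Compute the Hessian H = grad^2 f:
  H = [[-7, 0], [0, -7]]
Verify stationarity: grad f(x*) = H x* + g = (0, 0).
Eigenvalues of H: -7, -7.
Both eigenvalues < 0, so H is negative definite -> x* is a strict local max.

max


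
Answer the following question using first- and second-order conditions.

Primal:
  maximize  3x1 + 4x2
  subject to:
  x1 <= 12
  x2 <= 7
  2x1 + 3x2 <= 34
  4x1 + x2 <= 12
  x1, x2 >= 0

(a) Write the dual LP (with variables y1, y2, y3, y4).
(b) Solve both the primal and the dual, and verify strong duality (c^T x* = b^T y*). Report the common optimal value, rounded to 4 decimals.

The standard primal-dual pair for 'max c^T x s.t. A x <= b, x >= 0' is:
  Dual:  min b^T y  s.t.  A^T y >= c,  y >= 0.

So the dual LP is:
  minimize  12y1 + 7y2 + 34y3 + 12y4
  subject to:
    y1 + 2y3 + 4y4 >= 3
    y2 + 3y3 + y4 >= 4
    y1, y2, y3, y4 >= 0

Solving the primal: x* = (1.25, 7).
  primal value c^T x* = 31.75.
Solving the dual: y* = (0, 3.25, 0, 0.75).
  dual value b^T y* = 31.75.
Strong duality: c^T x* = b^T y*. Confirmed.

31.75


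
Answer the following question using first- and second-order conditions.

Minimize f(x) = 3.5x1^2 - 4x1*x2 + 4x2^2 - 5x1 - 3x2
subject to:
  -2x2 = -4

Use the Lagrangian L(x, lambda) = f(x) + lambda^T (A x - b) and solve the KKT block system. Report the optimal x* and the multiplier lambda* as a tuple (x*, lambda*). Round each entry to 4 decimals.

Form the Lagrangian:
  L(x, lambda) = (1/2) x^T Q x + c^T x + lambda^T (A x - b)
Stationarity (grad_x L = 0): Q x + c + A^T lambda = 0.
Primal feasibility: A x = b.

This gives the KKT block system:
  [ Q   A^T ] [ x     ]   [-c ]
  [ A    0  ] [ lambda ] = [ b ]

Solving the linear system:
  x*      = (1.8571, 2)
  lambda* = (2.7857)
  f(x*)   = -2.0714

x* = (1.8571, 2), lambda* = (2.7857)


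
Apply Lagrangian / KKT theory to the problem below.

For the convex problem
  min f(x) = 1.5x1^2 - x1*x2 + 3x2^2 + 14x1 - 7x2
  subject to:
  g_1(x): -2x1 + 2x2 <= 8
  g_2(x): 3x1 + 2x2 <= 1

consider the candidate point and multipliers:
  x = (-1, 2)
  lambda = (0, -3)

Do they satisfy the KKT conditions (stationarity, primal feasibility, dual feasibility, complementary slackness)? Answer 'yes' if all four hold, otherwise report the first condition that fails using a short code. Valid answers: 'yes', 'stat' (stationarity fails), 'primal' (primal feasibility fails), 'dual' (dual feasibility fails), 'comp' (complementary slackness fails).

Gradient of f: grad f(x) = Q x + c = (9, 6)
Constraint values g_i(x) = a_i^T x - b_i:
  g_1((-1, 2)) = -2
  g_2((-1, 2)) = 0
Stationarity residual: grad f(x) + sum_i lambda_i a_i = (0, 0)
  -> stationarity OK
Primal feasibility (all g_i <= 0): OK
Dual feasibility (all lambda_i >= 0): FAILS
Complementary slackness (lambda_i * g_i(x) = 0 for all i): OK

Verdict: the first failing condition is dual_feasibility -> dual.

dual


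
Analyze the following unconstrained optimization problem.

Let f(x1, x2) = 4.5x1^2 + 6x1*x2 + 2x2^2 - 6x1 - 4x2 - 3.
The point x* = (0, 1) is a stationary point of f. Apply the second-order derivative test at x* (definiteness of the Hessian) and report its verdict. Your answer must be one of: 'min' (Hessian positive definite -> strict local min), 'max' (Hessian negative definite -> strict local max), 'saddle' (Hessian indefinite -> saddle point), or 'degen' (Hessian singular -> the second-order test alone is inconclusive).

Compute the Hessian H = grad^2 f:
  H = [[9, 6], [6, 4]]
Verify stationarity: grad f(x*) = H x* + g = (0, 0).
Eigenvalues of H: 0, 13.
H has a zero eigenvalue (singular; positive semidefinite but not definite), so H is neither positive definite, negative definite, nor indefinite. The second-order test alone is inconclusive -> degen.
(Indeed, f is constant along the null direction of H through x*, so x* is not a strict local extremum.)

degen


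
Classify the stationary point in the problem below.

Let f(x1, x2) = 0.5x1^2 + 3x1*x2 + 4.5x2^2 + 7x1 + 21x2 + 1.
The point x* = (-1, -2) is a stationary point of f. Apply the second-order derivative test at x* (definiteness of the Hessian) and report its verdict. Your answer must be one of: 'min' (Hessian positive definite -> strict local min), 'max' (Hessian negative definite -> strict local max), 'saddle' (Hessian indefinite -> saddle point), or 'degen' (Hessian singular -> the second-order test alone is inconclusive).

Compute the Hessian H = grad^2 f:
  H = [[1, 3], [3, 9]]
Verify stationarity: grad f(x*) = H x* + g = (0, 0).
Eigenvalues of H: 0, 10.
H has a zero eigenvalue (singular; positive semidefinite but not definite), so H is neither positive definite, negative definite, nor indefinite. The second-order test alone is inconclusive -> degen.
(Indeed, f is constant along the null direction of H through x*, so x* is not a strict local extremum.)

degen


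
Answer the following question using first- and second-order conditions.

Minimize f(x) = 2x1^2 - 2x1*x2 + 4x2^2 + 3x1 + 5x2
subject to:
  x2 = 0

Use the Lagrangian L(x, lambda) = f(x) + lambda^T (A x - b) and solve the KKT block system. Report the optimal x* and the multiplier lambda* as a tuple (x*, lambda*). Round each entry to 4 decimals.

Form the Lagrangian:
  L(x, lambda) = (1/2) x^T Q x + c^T x + lambda^T (A x - b)
Stationarity (grad_x L = 0): Q x + c + A^T lambda = 0.
Primal feasibility: A x = b.

This gives the KKT block system:
  [ Q   A^T ] [ x     ]   [-c ]
  [ A    0  ] [ lambda ] = [ b ]

Solving the linear system:
  x*      = (-0.75, 0)
  lambda* = (-6.5)
  f(x*)   = -1.125

x* = (-0.75, 0), lambda* = (-6.5)


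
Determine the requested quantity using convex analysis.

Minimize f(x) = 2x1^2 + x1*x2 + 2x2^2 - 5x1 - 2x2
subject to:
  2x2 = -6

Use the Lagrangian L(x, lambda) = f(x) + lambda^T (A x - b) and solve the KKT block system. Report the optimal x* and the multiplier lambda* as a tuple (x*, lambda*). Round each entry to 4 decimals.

Form the Lagrangian:
  L(x, lambda) = (1/2) x^T Q x + c^T x + lambda^T (A x - b)
Stationarity (grad_x L = 0): Q x + c + A^T lambda = 0.
Primal feasibility: A x = b.

This gives the KKT block system:
  [ Q   A^T ] [ x     ]   [-c ]
  [ A    0  ] [ lambda ] = [ b ]

Solving the linear system:
  x*      = (2, -3)
  lambda* = (6)
  f(x*)   = 16

x* = (2, -3), lambda* = (6)


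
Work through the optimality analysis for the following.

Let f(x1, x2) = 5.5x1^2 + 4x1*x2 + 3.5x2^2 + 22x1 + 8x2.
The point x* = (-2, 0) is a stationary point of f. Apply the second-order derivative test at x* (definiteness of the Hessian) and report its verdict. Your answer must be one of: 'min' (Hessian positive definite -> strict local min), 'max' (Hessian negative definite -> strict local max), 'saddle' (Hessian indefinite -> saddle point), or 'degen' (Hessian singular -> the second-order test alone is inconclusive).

Compute the Hessian H = grad^2 f:
  H = [[11, 4], [4, 7]]
Verify stationarity: grad f(x*) = H x* + g = (0, 0).
Eigenvalues of H: 4.5279, 13.4721.
Both eigenvalues > 0, so H is positive definite -> x* is a strict local min.

min


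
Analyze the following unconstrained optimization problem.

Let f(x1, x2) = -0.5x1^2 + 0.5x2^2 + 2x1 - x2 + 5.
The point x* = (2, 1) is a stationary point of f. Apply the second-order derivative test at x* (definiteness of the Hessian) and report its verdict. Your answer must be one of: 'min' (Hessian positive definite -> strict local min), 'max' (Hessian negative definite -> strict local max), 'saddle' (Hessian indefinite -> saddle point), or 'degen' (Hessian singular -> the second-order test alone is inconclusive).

Compute the Hessian H = grad^2 f:
  H = [[-1, 0], [0, 1]]
Verify stationarity: grad f(x*) = H x* + g = (0, 0).
Eigenvalues of H: -1, 1.
Eigenvalues have mixed signs, so H is indefinite -> x* is a saddle point.

saddle


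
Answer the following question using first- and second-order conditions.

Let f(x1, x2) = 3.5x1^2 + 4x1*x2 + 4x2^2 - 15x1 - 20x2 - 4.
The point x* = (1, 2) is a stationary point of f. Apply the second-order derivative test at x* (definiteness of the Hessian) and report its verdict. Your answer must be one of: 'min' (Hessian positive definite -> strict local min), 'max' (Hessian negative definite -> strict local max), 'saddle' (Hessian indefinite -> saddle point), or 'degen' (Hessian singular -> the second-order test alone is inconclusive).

Compute the Hessian H = grad^2 f:
  H = [[7, 4], [4, 8]]
Verify stationarity: grad f(x*) = H x* + g = (0, 0).
Eigenvalues of H: 3.4689, 11.5311.
Both eigenvalues > 0, so H is positive definite -> x* is a strict local min.

min


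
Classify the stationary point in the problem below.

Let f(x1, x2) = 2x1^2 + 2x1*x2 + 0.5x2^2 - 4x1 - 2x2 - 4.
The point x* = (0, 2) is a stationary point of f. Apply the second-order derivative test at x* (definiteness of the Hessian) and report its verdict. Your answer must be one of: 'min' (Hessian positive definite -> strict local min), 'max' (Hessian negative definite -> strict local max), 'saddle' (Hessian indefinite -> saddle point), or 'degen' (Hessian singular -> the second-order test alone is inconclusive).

Compute the Hessian H = grad^2 f:
  H = [[4, 2], [2, 1]]
Verify stationarity: grad f(x*) = H x* + g = (0, 0).
Eigenvalues of H: 0, 5.
H has a zero eigenvalue (singular; positive semidefinite but not definite), so H is neither positive definite, negative definite, nor indefinite. The second-order test alone is inconclusive -> degen.
(Indeed, f is constant along the null direction of H through x*, so x* is not a strict local extremum.)

degen


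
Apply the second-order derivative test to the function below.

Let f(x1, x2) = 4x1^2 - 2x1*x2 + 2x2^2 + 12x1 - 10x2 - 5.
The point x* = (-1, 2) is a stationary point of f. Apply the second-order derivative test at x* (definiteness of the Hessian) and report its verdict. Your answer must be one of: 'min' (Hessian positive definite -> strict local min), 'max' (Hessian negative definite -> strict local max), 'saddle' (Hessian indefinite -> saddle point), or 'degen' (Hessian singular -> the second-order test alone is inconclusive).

Compute the Hessian H = grad^2 f:
  H = [[8, -2], [-2, 4]]
Verify stationarity: grad f(x*) = H x* + g = (0, 0).
Eigenvalues of H: 3.1716, 8.8284.
Both eigenvalues > 0, so H is positive definite -> x* is a strict local min.

min


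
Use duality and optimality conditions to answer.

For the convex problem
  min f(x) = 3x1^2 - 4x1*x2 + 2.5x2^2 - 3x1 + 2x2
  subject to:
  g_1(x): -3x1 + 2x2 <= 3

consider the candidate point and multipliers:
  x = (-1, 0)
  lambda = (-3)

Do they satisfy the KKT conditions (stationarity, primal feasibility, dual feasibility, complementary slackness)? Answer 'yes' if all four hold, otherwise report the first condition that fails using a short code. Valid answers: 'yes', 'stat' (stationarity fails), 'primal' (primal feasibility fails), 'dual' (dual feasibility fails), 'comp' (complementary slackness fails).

Gradient of f: grad f(x) = Q x + c = (-9, 6)
Constraint values g_i(x) = a_i^T x - b_i:
  g_1((-1, 0)) = 0
Stationarity residual: grad f(x) + sum_i lambda_i a_i = (0, 0)
  -> stationarity OK
Primal feasibility (all g_i <= 0): OK
Dual feasibility (all lambda_i >= 0): FAILS
Complementary slackness (lambda_i * g_i(x) = 0 for all i): OK

Verdict: the first failing condition is dual_feasibility -> dual.

dual


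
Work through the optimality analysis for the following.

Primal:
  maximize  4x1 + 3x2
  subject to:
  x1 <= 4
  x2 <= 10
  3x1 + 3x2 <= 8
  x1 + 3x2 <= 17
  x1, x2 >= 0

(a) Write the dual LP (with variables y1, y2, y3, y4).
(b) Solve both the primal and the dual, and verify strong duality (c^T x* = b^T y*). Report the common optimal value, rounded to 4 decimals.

The standard primal-dual pair for 'max c^T x s.t. A x <= b, x >= 0' is:
  Dual:  min b^T y  s.t.  A^T y >= c,  y >= 0.

So the dual LP is:
  minimize  4y1 + 10y2 + 8y3 + 17y4
  subject to:
    y1 + 3y3 + y4 >= 4
    y2 + 3y3 + 3y4 >= 3
    y1, y2, y3, y4 >= 0

Solving the primal: x* = (2.6667, 0).
  primal value c^T x* = 10.6667.
Solving the dual: y* = (0, 0, 1.3333, 0).
  dual value b^T y* = 10.6667.
Strong duality: c^T x* = b^T y*. Confirmed.

10.6667


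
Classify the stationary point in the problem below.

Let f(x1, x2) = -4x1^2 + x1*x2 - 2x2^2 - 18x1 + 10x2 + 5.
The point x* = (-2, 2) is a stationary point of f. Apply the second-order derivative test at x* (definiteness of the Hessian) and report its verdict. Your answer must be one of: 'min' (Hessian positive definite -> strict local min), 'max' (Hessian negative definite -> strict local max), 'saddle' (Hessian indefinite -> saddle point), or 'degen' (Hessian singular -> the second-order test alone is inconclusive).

Compute the Hessian H = grad^2 f:
  H = [[-8, 1], [1, -4]]
Verify stationarity: grad f(x*) = H x* + g = (0, 0).
Eigenvalues of H: -8.2361, -3.7639.
Both eigenvalues < 0, so H is negative definite -> x* is a strict local max.

max


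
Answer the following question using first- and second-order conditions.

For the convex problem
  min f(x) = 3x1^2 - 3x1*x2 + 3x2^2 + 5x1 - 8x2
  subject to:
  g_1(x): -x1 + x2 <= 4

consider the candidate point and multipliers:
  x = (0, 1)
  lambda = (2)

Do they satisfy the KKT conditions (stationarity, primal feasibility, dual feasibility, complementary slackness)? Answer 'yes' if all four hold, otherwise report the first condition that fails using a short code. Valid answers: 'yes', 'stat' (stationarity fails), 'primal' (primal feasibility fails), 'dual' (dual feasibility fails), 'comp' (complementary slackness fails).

Gradient of f: grad f(x) = Q x + c = (2, -2)
Constraint values g_i(x) = a_i^T x - b_i:
  g_1((0, 1)) = -3
Stationarity residual: grad f(x) + sum_i lambda_i a_i = (0, 0)
  -> stationarity OK
Primal feasibility (all g_i <= 0): OK
Dual feasibility (all lambda_i >= 0): OK
Complementary slackness (lambda_i * g_i(x) = 0 for all i): FAILS

Verdict: the first failing condition is complementary_slackness -> comp.

comp


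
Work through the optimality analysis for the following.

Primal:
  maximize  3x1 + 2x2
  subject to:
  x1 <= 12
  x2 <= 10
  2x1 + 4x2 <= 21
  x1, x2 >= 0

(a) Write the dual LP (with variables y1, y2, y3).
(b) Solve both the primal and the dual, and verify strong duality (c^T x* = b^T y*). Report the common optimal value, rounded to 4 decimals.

The standard primal-dual pair for 'max c^T x s.t. A x <= b, x >= 0' is:
  Dual:  min b^T y  s.t.  A^T y >= c,  y >= 0.

So the dual LP is:
  minimize  12y1 + 10y2 + 21y3
  subject to:
    y1 + 2y3 >= 3
    y2 + 4y3 >= 2
    y1, y2, y3 >= 0

Solving the primal: x* = (10.5, 0).
  primal value c^T x* = 31.5.
Solving the dual: y* = (0, 0, 1.5).
  dual value b^T y* = 31.5.
Strong duality: c^T x* = b^T y*. Confirmed.

31.5


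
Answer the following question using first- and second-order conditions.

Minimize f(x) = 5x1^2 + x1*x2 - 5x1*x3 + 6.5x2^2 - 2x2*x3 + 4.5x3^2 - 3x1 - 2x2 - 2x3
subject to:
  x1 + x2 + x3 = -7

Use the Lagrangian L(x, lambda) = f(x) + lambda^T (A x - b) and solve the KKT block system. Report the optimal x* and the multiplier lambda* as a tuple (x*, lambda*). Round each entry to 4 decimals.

Form the Lagrangian:
  L(x, lambda) = (1/2) x^T Q x + c^T x + lambda^T (A x - b)
Stationarity (grad_x L = 0): Q x + c + A^T lambda = 0.
Primal feasibility: A x = b.

This gives the KKT block system:
  [ Q   A^T ] [ x     ]   [-c ]
  [ A    0  ] [ lambda ] = [ b ]

Solving the linear system:
  x*      = (-2.6086, -1.2559, -3.1355)
  lambda* = (14.6645)
  f(x*)   = 59.6301

x* = (-2.6086, -1.2559, -3.1355), lambda* = (14.6645)


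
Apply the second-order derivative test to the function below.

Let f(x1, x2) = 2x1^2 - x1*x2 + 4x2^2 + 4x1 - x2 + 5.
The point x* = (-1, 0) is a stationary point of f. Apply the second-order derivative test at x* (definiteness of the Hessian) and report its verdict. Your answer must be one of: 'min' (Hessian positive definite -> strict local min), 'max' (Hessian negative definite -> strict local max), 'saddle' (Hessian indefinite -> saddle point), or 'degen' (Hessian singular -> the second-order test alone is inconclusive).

Compute the Hessian H = grad^2 f:
  H = [[4, -1], [-1, 8]]
Verify stationarity: grad f(x*) = H x* + g = (0, 0).
Eigenvalues of H: 3.7639, 8.2361.
Both eigenvalues > 0, so H is positive definite -> x* is a strict local min.

min


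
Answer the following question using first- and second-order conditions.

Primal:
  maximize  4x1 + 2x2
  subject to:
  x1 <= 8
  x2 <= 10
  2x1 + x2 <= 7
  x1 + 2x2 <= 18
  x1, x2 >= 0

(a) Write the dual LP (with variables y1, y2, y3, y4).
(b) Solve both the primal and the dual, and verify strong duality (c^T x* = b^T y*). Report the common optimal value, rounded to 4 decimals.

The standard primal-dual pair for 'max c^T x s.t. A x <= b, x >= 0' is:
  Dual:  min b^T y  s.t.  A^T y >= c,  y >= 0.

So the dual LP is:
  minimize  8y1 + 10y2 + 7y3 + 18y4
  subject to:
    y1 + 2y3 + y4 >= 4
    y2 + y3 + 2y4 >= 2
    y1, y2, y3, y4 >= 0

Solving the primal: x* = (3.5, 0).
  primal value c^T x* = 14.
Solving the dual: y* = (0, 0, 2, 0).
  dual value b^T y* = 14.
Strong duality: c^T x* = b^T y*. Confirmed.

14


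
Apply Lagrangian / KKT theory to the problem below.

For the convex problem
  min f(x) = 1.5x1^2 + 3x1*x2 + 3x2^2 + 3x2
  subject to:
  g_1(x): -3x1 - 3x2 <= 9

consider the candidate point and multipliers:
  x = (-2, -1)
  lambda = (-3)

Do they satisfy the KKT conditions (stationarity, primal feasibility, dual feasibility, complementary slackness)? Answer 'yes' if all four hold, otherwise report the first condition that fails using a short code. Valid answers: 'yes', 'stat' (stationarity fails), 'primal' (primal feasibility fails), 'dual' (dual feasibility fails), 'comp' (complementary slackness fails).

Gradient of f: grad f(x) = Q x + c = (-9, -9)
Constraint values g_i(x) = a_i^T x - b_i:
  g_1((-2, -1)) = 0
Stationarity residual: grad f(x) + sum_i lambda_i a_i = (0, 0)
  -> stationarity OK
Primal feasibility (all g_i <= 0): OK
Dual feasibility (all lambda_i >= 0): FAILS
Complementary slackness (lambda_i * g_i(x) = 0 for all i): OK

Verdict: the first failing condition is dual_feasibility -> dual.

dual


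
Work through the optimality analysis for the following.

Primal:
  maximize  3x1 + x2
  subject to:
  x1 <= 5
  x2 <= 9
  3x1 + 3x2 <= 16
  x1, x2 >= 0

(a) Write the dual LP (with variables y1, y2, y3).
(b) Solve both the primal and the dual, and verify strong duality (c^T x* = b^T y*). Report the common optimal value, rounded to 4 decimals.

The standard primal-dual pair for 'max c^T x s.t. A x <= b, x >= 0' is:
  Dual:  min b^T y  s.t.  A^T y >= c,  y >= 0.

So the dual LP is:
  minimize  5y1 + 9y2 + 16y3
  subject to:
    y1 + 3y3 >= 3
    y2 + 3y3 >= 1
    y1, y2, y3 >= 0

Solving the primal: x* = (5, 0.3333).
  primal value c^T x* = 15.3333.
Solving the dual: y* = (2, 0, 0.3333).
  dual value b^T y* = 15.3333.
Strong duality: c^T x* = b^T y*. Confirmed.

15.3333


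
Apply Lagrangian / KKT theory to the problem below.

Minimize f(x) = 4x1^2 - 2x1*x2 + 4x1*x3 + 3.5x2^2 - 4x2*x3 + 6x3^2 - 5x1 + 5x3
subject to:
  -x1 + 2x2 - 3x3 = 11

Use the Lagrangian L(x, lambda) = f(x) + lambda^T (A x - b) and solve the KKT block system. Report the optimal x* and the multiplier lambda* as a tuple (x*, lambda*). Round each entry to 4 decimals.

Form the Lagrangian:
  L(x, lambda) = (1/2) x^T Q x + c^T x + lambda^T (A x - b)
Stationarity (grad_x L = 0): Q x + c + A^T lambda = 0.
Primal feasibility: A x = b.

This gives the KKT block system:
  [ Q   A^T ] [ x     ]   [-c ]
  [ A    0  ] [ lambda ] = [ b ]

Solving the linear system:
  x*      = (1.1731, 1.7308, -2.9038)
  lambda* = (-10.6923)
  f(x*)   = 48.6154

x* = (1.1731, 1.7308, -2.9038), lambda* = (-10.6923)


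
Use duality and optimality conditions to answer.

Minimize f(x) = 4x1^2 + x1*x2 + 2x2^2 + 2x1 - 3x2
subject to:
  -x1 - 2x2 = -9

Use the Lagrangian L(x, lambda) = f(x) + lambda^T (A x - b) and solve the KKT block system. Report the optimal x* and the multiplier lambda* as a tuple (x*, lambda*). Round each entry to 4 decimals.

Form the Lagrangian:
  L(x, lambda) = (1/2) x^T Q x + c^T x + lambda^T (A x - b)
Stationarity (grad_x L = 0): Q x + c + A^T lambda = 0.
Primal feasibility: A x = b.

This gives the KKT block system:
  [ Q   A^T ] [ x     ]   [-c ]
  [ A    0  ] [ lambda ] = [ b ]

Solving the linear system:
  x*      = (0.125, 4.4375)
  lambda* = (7.4375)
  f(x*)   = 26.9375

x* = (0.125, 4.4375), lambda* = (7.4375)


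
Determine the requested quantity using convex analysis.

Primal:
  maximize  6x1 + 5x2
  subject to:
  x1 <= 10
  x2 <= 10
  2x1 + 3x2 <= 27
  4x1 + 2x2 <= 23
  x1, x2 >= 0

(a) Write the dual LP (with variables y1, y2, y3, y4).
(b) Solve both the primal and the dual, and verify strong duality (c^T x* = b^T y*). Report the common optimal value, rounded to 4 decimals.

The standard primal-dual pair for 'max c^T x s.t. A x <= b, x >= 0' is:
  Dual:  min b^T y  s.t.  A^T y >= c,  y >= 0.

So the dual LP is:
  minimize  10y1 + 10y2 + 27y3 + 23y4
  subject to:
    y1 + 2y3 + 4y4 >= 6
    y2 + 3y3 + 2y4 >= 5
    y1, y2, y3, y4 >= 0

Solving the primal: x* = (1.875, 7.75).
  primal value c^T x* = 50.
Solving the dual: y* = (0, 0, 1, 1).
  dual value b^T y* = 50.
Strong duality: c^T x* = b^T y*. Confirmed.

50


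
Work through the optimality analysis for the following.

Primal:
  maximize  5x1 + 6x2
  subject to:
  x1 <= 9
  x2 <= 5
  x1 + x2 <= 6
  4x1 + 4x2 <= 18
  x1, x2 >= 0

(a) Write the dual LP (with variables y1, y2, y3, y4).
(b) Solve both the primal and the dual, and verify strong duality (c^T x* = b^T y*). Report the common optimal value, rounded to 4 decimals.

The standard primal-dual pair for 'max c^T x s.t. A x <= b, x >= 0' is:
  Dual:  min b^T y  s.t.  A^T y >= c,  y >= 0.

So the dual LP is:
  minimize  9y1 + 5y2 + 6y3 + 18y4
  subject to:
    y1 + y3 + 4y4 >= 5
    y2 + y3 + 4y4 >= 6
    y1, y2, y3, y4 >= 0

Solving the primal: x* = (0, 4.5).
  primal value c^T x* = 27.
Solving the dual: y* = (0, 0, 0, 1.5).
  dual value b^T y* = 27.
Strong duality: c^T x* = b^T y*. Confirmed.

27


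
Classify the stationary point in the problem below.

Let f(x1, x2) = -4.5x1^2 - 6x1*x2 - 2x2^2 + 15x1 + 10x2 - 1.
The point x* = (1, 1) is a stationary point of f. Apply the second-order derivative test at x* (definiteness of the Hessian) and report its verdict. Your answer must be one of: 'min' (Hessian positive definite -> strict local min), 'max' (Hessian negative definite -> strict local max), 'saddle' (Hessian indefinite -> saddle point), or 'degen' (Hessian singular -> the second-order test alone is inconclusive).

Compute the Hessian H = grad^2 f:
  H = [[-9, -6], [-6, -4]]
Verify stationarity: grad f(x*) = H x* + g = (0, 0).
Eigenvalues of H: -13, 0.
H has a zero eigenvalue (singular; negative semidefinite but not definite), so H is neither positive definite, negative definite, nor indefinite. The second-order test alone is inconclusive -> degen.
(Indeed, f is constant along the null direction of H through x*, so x* is not a strict local extremum.)

degen


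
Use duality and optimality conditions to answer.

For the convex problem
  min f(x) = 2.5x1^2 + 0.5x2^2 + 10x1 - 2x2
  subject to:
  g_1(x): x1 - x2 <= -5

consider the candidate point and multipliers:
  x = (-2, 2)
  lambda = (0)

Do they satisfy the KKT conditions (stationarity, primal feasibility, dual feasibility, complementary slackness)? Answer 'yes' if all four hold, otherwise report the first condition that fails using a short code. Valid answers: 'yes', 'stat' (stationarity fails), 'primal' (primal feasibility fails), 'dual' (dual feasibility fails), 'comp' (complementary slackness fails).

Gradient of f: grad f(x) = Q x + c = (0, 0)
Constraint values g_i(x) = a_i^T x - b_i:
  g_1((-2, 2)) = 1
Stationarity residual: grad f(x) + sum_i lambda_i a_i = (0, 0)
  -> stationarity OK
Primal feasibility (all g_i <= 0): FAILS
Dual feasibility (all lambda_i >= 0): OK
Complementary slackness (lambda_i * g_i(x) = 0 for all i): OK

Verdict: the first failing condition is primal_feasibility -> primal.

primal


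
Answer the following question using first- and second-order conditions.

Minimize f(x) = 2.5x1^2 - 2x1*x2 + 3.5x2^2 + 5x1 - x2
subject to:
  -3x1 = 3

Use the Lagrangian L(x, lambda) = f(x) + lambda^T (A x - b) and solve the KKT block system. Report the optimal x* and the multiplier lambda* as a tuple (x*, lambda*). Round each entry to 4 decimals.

Form the Lagrangian:
  L(x, lambda) = (1/2) x^T Q x + c^T x + lambda^T (A x - b)
Stationarity (grad_x L = 0): Q x + c + A^T lambda = 0.
Primal feasibility: A x = b.

This gives the KKT block system:
  [ Q   A^T ] [ x     ]   [-c ]
  [ A    0  ] [ lambda ] = [ b ]

Solving the linear system:
  x*      = (-1, -0.1429)
  lambda* = (0.0952)
  f(x*)   = -2.5714

x* = (-1, -0.1429), lambda* = (0.0952)


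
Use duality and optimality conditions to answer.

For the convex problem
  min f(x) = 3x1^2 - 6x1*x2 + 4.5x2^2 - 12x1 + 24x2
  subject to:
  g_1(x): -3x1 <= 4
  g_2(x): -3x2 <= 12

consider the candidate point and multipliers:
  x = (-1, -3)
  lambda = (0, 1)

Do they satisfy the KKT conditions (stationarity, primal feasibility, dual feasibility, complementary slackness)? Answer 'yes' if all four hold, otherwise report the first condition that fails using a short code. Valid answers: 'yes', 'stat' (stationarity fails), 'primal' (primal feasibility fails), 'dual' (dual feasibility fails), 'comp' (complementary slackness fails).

Gradient of f: grad f(x) = Q x + c = (0, 3)
Constraint values g_i(x) = a_i^T x - b_i:
  g_1((-1, -3)) = -1
  g_2((-1, -3)) = -3
Stationarity residual: grad f(x) + sum_i lambda_i a_i = (0, 0)
  -> stationarity OK
Primal feasibility (all g_i <= 0): OK
Dual feasibility (all lambda_i >= 0): OK
Complementary slackness (lambda_i * g_i(x) = 0 for all i): FAILS

Verdict: the first failing condition is complementary_slackness -> comp.

comp
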